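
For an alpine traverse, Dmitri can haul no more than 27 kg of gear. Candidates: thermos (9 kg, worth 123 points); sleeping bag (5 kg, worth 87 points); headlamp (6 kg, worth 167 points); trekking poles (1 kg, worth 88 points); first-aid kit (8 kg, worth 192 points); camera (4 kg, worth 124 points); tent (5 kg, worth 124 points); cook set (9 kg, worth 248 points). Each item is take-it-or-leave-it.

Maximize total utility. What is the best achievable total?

Ranking by ratio (utility/kg): trekking poles 88.00, camera 31.00, headlamp 27.83, cook set 27.56.
A density-first pass picks headlamp + trekking poles + camera + tent + cook set — 751 at 25 kg.
The 6 kg tied up in headlamp is better spent on first-aid kit — total rises to 776 (27 kg).
Every other selection either busts 27 kg or fails to beat 776.

776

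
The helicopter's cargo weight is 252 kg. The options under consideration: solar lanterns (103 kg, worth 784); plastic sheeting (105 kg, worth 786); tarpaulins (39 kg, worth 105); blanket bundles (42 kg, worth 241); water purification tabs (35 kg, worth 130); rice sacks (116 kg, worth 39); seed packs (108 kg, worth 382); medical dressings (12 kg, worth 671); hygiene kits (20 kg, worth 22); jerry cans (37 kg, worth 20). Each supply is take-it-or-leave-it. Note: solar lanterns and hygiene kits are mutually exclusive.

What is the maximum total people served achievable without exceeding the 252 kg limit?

2241

Solar lanterns + plastic sheeting + medical dressings uses 220 of the 252 kg and totals 2241.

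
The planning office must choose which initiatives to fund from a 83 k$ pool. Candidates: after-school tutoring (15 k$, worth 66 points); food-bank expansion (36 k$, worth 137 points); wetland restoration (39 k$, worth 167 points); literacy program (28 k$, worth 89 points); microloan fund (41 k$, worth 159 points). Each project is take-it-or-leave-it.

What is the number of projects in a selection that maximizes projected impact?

2

Best achievable projected impact is 326.
One optimal bundle: wetland restoration + microloan fund (80 k$).
All optima have 2 projects.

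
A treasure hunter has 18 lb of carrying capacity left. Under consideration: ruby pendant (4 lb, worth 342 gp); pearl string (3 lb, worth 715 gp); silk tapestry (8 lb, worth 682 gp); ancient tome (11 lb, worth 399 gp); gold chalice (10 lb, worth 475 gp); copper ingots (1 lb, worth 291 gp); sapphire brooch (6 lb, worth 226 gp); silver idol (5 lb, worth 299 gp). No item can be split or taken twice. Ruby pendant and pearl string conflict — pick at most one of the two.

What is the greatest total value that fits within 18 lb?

Ranking by ratio (value/lb): copper ingots 291.00, pearl string 238.33, ruby pendant 85.50.
Best packing: pearl string + silk tapestry + copper ingots + silver idol — 17 lb, 1987 total.
Next best is pearl string + silk tapestry + copper ingots + sapphire brooch at 1914 (18 lb) — short by 73.

1987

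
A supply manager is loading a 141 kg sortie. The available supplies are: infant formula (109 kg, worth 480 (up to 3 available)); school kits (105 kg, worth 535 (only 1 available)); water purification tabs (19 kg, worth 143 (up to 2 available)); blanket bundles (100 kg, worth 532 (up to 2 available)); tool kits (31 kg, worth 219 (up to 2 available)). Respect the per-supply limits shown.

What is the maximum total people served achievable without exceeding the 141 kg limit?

818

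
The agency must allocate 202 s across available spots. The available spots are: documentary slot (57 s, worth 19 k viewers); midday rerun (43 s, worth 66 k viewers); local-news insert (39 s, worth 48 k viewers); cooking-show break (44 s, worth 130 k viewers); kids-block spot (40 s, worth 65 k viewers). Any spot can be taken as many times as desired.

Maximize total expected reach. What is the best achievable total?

4×cooking-show break uses 176 of the 202 s and totals 520.

520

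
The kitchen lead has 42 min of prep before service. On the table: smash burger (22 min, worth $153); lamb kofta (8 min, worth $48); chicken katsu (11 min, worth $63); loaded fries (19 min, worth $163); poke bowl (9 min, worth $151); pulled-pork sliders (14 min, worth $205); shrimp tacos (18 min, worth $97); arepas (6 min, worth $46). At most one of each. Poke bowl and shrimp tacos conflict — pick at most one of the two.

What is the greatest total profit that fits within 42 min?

519

Best packing: loaded fries + poke bowl + pulled-pork sliders — 42 min, 519 total.
Every other selection either busts 42 min or breaks a pairing rule or fails to beat 519.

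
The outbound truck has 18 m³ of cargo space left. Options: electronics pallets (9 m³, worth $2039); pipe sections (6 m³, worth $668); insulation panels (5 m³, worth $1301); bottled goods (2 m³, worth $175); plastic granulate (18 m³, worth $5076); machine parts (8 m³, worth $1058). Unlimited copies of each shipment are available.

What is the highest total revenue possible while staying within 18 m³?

By revenue per m³: plastic granulate 282.00, insulation panels 260.20, electronics pallets 226.56, machine parts 132.25 lead.
Best packing: plastic granulate — 18 m³, 5076 total.
Nothing else within 18 m³ beats 5076.

5076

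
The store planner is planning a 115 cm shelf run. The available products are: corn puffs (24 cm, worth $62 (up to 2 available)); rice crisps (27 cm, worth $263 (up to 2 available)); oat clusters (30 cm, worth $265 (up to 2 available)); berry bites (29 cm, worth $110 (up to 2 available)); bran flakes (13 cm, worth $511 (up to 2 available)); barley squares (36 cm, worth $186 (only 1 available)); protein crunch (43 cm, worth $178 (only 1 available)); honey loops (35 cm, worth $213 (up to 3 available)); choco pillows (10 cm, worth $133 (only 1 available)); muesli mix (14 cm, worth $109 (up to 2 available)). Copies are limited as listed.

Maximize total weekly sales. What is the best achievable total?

Density check — bran flakes 39.31, choco pillows 13.30, rice crisps 9.74 are the best per cm.
Filling by ratio: 2×rice crisps + 2×bran flakes + choco pillows + muesli mix for 1790, with 11 cm left unused.
The 51 cm tied up in rice crisps and choco pillows and muesli mix is better spent on 2×oat clusters — total rises to 1815 (113 cm).
The spare 2 cm is too small for any remaining product, and no exchange beats 1815.

1815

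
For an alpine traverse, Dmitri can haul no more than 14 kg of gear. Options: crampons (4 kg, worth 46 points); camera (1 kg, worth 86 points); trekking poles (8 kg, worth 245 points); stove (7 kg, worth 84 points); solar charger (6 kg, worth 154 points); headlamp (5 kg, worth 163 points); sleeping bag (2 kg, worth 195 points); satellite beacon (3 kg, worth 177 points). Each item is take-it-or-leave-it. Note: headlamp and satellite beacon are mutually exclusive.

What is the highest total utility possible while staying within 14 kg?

By utility per kg: sleeping bag 97.50, camera 86.00, satellite beacon 59.00, headlamp 32.60 lead.
Best packing: camera + trekking poles + sleeping bag + satellite beacon — 14 kg, 703 total.

703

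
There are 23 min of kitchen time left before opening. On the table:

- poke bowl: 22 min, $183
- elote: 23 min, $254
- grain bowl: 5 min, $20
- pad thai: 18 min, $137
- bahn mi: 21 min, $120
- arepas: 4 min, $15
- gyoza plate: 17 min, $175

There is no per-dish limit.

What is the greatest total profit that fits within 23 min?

254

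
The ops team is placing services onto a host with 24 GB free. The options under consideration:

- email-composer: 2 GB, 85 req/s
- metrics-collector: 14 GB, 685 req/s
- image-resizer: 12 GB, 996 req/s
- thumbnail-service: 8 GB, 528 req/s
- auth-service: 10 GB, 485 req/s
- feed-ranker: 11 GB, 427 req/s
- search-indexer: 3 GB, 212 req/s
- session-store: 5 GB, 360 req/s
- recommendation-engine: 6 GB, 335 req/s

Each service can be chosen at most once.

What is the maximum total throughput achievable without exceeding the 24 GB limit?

1736

By throughput per GB: image-resizer 83.00, session-store 72.00, search-indexer 70.67 lead.
Filling by ratio: email-composer + image-resizer + search-indexer + session-store for 1653, with 2 GB left unused.
Dropping email-composer and session-store frees 7 GB; slotting in thumbnail-service (8 GB) lifts the total to 1736 at 23 GB.
The closest alternative, image-resizer + session-store + recommendation-engine, reaches only 1691.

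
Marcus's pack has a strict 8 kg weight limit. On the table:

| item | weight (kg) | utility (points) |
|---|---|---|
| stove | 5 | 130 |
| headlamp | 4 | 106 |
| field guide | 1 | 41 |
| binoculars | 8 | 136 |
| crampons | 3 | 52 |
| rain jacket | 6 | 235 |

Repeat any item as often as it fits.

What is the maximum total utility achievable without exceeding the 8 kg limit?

Best packing: 8×field guide — 8 kg, 328 total.
Every other selection either busts 8 kg or fails to beat 328.

328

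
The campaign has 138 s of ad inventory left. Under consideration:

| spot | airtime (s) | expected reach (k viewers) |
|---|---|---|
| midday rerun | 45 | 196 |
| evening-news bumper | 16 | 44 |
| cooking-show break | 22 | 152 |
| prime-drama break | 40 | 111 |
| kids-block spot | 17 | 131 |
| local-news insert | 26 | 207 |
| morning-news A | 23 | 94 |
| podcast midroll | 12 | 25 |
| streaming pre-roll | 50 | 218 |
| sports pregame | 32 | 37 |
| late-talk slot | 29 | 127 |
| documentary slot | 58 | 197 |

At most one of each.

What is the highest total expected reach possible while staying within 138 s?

802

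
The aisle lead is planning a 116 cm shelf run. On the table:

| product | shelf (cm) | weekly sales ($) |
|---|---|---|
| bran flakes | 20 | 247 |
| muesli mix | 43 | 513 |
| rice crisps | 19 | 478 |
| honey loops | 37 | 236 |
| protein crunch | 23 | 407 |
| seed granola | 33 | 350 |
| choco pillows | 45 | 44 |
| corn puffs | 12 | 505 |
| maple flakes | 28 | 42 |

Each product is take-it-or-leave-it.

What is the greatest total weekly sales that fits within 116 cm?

The ratio ordering already packs tightly: bran flakes + rice crisps + protein crunch + seed granola + corn puffs, 107 cm, 1987.
Next best is muesli mix + rice crisps + protein crunch + corn puffs at 1903 (97 cm) — short by 84.

1987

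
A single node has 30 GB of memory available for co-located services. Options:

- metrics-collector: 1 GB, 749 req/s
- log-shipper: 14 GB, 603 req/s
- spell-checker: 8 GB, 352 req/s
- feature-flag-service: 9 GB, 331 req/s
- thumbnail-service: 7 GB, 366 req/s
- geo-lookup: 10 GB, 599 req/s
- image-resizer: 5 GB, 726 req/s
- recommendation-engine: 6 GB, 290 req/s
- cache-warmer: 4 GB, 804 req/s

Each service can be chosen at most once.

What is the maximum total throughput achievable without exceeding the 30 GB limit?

3244

Taking metrics-collector + thumbnail-service + geo-lookup + image-resizer + cache-warmer: 27 GB used, 3244 in throughput.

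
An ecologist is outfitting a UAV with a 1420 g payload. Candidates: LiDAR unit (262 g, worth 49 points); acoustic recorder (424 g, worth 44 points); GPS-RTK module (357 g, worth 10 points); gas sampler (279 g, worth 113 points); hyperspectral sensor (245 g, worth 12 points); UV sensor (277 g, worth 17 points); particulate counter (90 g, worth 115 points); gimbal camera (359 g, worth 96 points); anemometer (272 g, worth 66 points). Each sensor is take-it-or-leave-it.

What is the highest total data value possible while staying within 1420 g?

Taking LiDAR unit + gas sampler + particulate counter + gimbal camera + anemometer: 1262 g used, 439 in data value.
The spare 158 g is too small for any remaining sensor, and no exchange beats 439.

439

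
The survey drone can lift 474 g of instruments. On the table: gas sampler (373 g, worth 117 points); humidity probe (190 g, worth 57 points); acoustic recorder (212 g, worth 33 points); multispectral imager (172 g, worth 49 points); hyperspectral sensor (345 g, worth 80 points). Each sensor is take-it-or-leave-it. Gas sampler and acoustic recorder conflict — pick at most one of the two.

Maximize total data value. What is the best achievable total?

117

Density check — gas sampler 0.31, humidity probe 0.30, multispectral imager 0.28, hyperspectral sensor 0.23 are the best per g.
The ratio ordering already packs tightly: gas sampler, 373 g, 117.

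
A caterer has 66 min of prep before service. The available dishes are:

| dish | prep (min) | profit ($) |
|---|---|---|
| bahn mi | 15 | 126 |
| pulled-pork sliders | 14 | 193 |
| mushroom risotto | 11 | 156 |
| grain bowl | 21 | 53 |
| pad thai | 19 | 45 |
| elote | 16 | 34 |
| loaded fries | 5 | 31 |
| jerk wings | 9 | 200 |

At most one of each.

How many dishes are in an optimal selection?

Optimal total is 709.
For example bahn mi + pulled-pork sliders + mushroom risotto + elote + jerk wings achieves it, using 65 min.
Any selection reaching 709 contains exactly 5 dishes.

5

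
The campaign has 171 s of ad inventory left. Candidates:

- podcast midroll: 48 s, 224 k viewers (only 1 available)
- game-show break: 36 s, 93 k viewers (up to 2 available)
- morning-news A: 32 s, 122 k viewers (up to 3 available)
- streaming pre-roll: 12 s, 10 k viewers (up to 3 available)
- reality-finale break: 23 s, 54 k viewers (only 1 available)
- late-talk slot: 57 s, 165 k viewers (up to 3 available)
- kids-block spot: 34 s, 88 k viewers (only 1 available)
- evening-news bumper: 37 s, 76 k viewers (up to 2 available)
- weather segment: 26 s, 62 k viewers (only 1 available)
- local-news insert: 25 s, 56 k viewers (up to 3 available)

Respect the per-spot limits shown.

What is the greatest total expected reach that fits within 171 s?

652

By expected reach per s: podcast midroll 4.67, morning-news A 3.81, late-talk slot 2.89 lead.
Podcast midroll + 3×morning-news A + weather segment uses 170 of the 171 s and totals 652.
That's the maximum — no swap from here does better than 652.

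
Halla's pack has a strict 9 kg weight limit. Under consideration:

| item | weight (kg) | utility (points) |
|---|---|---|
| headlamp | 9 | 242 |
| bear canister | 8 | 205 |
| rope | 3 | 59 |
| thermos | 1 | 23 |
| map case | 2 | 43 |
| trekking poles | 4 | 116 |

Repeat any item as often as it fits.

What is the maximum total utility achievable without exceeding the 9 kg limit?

Ranking by ratio (utility/kg): trekking poles 29.00, headlamp 26.89, bear canister 25.62, thermos 23.00.
The ratio ordering already packs tightly: thermos + 2×trekking poles, 9 kg, 255.

255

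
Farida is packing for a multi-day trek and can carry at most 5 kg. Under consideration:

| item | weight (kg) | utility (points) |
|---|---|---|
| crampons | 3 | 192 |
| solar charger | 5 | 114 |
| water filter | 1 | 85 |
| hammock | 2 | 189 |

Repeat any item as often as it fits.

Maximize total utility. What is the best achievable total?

463

The ratio ordering already packs tightly: water filter + 2×hammock, 5 kg, 463.
That's the maximum — no swap from here does better than 463.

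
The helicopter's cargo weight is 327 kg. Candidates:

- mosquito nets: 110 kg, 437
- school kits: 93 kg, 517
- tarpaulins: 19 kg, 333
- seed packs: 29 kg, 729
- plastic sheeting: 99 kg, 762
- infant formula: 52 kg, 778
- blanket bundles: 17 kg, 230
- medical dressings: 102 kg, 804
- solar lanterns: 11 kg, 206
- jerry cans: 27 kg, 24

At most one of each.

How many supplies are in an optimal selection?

6

Best achievable people served is 3636.
One optimal bundle: tarpaulins + seed packs + plastic sheeting + infant formula + blanket bundles + medical dressings (318 kg).
Any selection reaching 3636 contains exactly 6 supplies.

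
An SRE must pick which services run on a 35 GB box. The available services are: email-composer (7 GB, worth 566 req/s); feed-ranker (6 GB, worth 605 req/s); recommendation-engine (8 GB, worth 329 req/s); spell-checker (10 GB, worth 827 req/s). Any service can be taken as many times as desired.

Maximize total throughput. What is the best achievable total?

Greedy by ratio would take 5×feed-ranker: 30 GB used, total 3025.
Replace feed-ranker with spell-checker: the trade gains 222 net, giving 3247 at 34 GB.

3247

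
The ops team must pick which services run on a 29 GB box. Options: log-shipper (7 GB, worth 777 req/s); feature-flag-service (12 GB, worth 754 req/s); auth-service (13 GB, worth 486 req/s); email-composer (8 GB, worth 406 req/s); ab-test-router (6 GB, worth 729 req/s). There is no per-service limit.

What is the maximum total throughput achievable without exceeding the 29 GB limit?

The ratio heuristic lands on 4×ab-test-router (2916) but leaves 5 GB idle.
Replace 4×ab-test-router with 4×log-shipper: the trade gains 192 net, giving 3108 at 28 GB.
That's the maximum — no swap from here does better than 3108.

3108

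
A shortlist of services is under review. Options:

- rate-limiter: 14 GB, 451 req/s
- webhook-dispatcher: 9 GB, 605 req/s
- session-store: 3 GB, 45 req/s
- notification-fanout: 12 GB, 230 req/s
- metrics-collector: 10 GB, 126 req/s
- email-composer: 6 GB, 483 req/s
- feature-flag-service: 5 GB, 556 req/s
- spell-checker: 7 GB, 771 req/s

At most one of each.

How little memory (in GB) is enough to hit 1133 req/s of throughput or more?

Need the lightest bundle worth ≥ 1133.
feature-flag-service + spell-checker reaches 1327 using 12 GB.
Below 12 GB the best achievable stays under 1133.

12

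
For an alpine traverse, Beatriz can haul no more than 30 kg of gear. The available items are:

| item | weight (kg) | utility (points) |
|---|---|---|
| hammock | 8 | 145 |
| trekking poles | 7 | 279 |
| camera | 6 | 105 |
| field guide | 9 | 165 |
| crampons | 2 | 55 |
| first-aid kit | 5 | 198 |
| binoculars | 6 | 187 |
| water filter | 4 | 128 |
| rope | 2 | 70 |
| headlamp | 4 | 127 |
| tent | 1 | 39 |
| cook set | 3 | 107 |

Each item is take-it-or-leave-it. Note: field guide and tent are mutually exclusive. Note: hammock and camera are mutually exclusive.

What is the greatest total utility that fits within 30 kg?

1065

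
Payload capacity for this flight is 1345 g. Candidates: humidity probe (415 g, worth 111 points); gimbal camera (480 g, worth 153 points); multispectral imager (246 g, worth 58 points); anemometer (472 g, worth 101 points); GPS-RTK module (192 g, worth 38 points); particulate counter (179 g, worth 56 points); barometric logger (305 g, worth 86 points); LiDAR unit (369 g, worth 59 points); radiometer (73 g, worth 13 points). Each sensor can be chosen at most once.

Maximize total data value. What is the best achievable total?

A density-first pass picks gimbal camera + multispectral imager + particulate counter + barometric logger + radiometer — 366 at 1283 g.
The 378 g tied up in barometric logger and radiometer is better spent on humidity probe — total rises to 378 (1320 g).
The spare 25 g is too small for any remaining sensor, and no exchange beats 378.

378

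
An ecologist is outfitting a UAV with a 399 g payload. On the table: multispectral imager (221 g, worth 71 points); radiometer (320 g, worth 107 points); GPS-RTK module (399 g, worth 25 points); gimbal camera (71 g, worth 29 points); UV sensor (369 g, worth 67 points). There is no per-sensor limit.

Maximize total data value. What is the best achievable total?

Best packing: 5×gimbal camera — 355 g, 145 total.
Every other selection either busts 399 g or fails to beat 145.

145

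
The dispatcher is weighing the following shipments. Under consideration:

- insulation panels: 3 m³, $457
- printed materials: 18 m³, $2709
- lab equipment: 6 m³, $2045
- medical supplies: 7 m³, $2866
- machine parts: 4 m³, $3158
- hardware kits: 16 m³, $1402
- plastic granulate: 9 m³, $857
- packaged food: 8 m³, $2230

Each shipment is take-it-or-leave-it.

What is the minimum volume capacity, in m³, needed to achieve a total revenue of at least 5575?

11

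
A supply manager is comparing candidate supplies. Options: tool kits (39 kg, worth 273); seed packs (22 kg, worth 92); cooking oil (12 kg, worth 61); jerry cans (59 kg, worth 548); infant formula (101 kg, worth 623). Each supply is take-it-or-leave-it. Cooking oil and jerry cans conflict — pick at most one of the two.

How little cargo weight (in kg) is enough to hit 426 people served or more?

59

Minimise kg subject to total people served ≥ 426.
jerry cans reaches 548 using 59 kg.
No combination under 59 kg hits 426.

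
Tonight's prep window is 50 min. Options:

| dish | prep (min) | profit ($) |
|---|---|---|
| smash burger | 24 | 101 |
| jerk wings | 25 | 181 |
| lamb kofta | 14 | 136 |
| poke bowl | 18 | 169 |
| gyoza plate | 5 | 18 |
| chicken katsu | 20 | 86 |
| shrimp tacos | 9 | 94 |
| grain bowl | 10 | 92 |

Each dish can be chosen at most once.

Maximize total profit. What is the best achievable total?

Lamb kofta + poke bowl + gyoza plate + shrimp tacos uses 46 of the 50 min and totals 417.
The spare 4 min is too small for any remaining dish, and no exchange beats 417.

417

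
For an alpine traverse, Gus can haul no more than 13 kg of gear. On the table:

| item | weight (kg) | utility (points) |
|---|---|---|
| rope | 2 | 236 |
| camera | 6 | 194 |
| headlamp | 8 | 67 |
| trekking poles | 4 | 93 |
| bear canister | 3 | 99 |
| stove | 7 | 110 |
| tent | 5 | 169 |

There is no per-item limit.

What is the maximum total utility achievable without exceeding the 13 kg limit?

1416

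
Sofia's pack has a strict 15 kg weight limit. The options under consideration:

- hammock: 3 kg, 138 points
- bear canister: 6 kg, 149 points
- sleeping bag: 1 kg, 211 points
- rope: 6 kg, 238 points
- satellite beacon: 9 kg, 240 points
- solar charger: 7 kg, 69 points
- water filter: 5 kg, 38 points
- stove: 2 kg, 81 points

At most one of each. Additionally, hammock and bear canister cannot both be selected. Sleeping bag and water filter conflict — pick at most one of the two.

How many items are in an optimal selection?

Optimal total is 679.
For example bear canister + sleeping bag + rope + stove achieves it, using 15 kg.
Any selection reaching 679 contains exactly 4 items.

4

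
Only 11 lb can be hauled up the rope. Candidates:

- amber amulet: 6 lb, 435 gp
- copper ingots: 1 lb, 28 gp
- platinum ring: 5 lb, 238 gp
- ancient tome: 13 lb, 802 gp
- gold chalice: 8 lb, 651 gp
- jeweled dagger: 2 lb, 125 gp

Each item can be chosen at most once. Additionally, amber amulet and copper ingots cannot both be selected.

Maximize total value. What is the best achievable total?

804

Best packing: copper ingots + gold chalice + jeweled dagger — 11 lb, 804 total.
Next best is gold chalice + jeweled dagger at 776 (10 lb) — short by 28.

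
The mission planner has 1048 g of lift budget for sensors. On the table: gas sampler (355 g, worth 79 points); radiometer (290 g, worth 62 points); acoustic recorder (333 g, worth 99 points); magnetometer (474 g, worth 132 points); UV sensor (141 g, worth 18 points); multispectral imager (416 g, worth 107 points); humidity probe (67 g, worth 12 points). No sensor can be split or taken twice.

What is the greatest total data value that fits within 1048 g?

268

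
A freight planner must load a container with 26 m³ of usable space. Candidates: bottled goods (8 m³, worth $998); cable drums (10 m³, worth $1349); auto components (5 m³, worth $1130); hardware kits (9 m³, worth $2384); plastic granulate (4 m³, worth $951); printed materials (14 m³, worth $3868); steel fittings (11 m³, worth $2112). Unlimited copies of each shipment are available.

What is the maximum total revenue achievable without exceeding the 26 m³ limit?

6721

Taking the top-ratio shipments first gives hardware kits + printed materials for 6252 (23 m³).
Replace hardware kits with 3×plastic granulate: the trade gains 469 net, giving 6721 at 26 m³.
Nothing else within 26 m³ beats 6721.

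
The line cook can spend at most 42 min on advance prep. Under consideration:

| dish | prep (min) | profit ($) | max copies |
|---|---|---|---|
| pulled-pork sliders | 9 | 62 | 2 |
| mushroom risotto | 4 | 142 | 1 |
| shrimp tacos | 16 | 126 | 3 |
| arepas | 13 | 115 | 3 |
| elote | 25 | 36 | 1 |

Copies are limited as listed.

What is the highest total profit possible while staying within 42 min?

By profit per min: mushroom risotto 35.50, arepas 8.85, shrimp tacos 7.88, pulled-pork sliders 6.89 lead.
The ratio heuristic lands on pulled-pork sliders + mushroom risotto + 2×arepas (434) but leaves 3 min idle.
The 13 min tied up in arepas is better spent on shrimp tacos — total rises to 445 (42 min).

445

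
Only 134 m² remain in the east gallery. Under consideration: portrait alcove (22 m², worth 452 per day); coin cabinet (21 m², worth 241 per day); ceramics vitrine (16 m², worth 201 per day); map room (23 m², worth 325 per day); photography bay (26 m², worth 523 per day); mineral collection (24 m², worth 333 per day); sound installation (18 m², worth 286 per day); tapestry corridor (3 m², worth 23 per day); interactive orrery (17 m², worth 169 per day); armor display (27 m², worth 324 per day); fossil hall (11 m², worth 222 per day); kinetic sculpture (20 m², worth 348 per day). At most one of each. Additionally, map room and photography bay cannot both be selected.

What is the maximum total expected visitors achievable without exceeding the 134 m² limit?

Portrait alcove + coin cabinet + ceramics vitrine + photography bay + sound installation + fossil hall + kinetic sculpture uses 134 of the 134 m² and totals 2273.

2273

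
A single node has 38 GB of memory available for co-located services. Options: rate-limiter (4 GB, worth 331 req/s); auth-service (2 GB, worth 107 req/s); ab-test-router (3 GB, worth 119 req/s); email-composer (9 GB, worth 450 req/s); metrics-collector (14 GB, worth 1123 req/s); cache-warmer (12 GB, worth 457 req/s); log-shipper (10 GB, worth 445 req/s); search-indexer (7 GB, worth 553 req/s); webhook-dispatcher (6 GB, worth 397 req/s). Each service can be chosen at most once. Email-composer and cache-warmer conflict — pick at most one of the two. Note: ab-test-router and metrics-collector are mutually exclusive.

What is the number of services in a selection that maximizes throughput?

5

Optimal total is 2630.
auth-service + email-composer + metrics-collector + search-indexer + webhook-dispatcher hits 2630 at 38 GB.
Every optimal selection uses 5 services.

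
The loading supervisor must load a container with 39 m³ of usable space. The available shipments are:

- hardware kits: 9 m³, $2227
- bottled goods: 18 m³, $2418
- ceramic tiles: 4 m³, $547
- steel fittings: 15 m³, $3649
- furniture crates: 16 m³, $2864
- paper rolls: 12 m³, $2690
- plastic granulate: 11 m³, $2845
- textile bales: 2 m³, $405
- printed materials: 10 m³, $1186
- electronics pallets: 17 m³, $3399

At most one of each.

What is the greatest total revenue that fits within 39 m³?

Greedy by ratio would take hardware kits + steel fittings + plastic granulate + textile bales: 37 m³ used, total 9126.
Dropping textile bales frees 2 m³; slotting in ceramic tiles (4 m³) lifts the total to 9268 at 39 m³.
Next best is steel fittings + paper rolls + plastic granulate at 9184 (38 m³) — short by 84.

9268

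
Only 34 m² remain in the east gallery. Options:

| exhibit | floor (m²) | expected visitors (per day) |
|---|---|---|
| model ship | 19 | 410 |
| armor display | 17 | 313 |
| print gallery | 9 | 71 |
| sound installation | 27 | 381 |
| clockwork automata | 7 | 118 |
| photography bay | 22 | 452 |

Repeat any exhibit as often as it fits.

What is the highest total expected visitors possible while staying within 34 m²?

Best packing: model ship + 2×clockwork automata — 33 m², 646 total.

646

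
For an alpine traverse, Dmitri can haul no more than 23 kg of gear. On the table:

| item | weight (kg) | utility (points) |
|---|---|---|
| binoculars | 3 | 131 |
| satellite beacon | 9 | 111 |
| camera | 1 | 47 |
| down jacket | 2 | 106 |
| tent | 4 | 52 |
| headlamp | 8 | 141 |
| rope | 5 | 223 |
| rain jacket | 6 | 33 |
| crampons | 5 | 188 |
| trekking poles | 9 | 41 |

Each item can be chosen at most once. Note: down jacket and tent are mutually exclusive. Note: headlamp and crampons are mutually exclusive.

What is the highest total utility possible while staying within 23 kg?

Density check — down jacket 53.00, camera 47.00, rope 44.60, binoculars 43.67 are the best per kg.
Binoculars + camera + down jacket + rope + rain jacket + crampons uses 22 of the 23 kg and totals 728.
Runner-up binoculars + satellite beacon + camera + rope + crampons tops out at 700.

728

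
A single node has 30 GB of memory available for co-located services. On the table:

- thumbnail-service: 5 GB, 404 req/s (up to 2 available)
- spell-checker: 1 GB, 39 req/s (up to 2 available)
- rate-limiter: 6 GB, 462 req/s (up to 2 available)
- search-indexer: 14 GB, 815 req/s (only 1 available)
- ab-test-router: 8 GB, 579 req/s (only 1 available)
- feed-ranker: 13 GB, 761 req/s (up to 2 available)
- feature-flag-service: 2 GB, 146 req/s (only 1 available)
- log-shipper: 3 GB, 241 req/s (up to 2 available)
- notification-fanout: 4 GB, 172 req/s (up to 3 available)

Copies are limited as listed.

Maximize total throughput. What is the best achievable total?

2360

2×thumbnail-service + 2×rate-limiter + feature-flag-service + 2×log-shipper uses 30 of the 30 GB and totals 2360.
Nothing else within 30 GB beats 2360.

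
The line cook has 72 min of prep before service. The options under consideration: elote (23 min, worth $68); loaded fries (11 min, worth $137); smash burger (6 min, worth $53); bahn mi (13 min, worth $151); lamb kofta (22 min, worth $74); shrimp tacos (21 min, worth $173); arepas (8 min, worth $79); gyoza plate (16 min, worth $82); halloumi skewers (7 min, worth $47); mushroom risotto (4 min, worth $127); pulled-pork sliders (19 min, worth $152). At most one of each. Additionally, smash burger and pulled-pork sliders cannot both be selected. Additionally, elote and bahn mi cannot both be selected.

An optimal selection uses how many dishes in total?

Best achievable profit is 767.
For example loaded fries + smash burger + bahn mi + shrimp tacos + arepas + halloumi skewers + mushroom risotto achieves it, using 70 min.
Any selection reaching 767 contains exactly 7 dishes.

7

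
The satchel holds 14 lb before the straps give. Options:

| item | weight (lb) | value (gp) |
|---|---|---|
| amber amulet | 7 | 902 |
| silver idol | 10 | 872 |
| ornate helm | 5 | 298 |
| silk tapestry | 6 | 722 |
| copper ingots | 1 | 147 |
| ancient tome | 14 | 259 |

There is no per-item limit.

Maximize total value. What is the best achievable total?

2058

Ranking by ratio (value/lb): copper ingots 147.00, amber amulet 128.86, silk tapestry 120.33, silver idol 87.20.
Best packing: 14×copper ingots — 14 lb, 2058 total.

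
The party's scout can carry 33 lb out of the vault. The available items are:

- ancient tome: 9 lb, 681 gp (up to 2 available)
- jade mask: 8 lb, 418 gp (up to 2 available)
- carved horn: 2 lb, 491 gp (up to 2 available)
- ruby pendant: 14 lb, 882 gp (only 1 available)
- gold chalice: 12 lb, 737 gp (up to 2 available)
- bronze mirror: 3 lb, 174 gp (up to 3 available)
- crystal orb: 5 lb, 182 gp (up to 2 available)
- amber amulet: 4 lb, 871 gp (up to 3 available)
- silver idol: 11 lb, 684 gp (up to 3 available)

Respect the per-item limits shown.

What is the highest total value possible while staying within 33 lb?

Ranking by ratio (value/lb): carved horn 245.50, amber amulet 217.75, ancient tome 75.67.
Taking the top-ratio items first gives ancient tome + 2×carved horn + 2×bronze mirror + 3×amber amulet for 4624 (31 lb).
Replace 2×bronze mirror with jade mask: the trade gains 70 net, giving 4694 at 33 lb.
Every other selection either busts 33 lb or exceeds an availability limit or fails to beat 4694.

4694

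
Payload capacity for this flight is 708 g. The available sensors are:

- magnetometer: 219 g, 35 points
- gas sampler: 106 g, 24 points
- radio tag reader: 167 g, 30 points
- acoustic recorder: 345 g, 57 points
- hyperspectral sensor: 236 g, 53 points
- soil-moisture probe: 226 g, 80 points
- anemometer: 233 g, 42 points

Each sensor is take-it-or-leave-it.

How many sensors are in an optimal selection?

Optimal total is 175.
hyperspectral sensor + soil-moisture probe + anemometer hits 175 at 695 g.
Every optimal selection uses 3 sensors.

3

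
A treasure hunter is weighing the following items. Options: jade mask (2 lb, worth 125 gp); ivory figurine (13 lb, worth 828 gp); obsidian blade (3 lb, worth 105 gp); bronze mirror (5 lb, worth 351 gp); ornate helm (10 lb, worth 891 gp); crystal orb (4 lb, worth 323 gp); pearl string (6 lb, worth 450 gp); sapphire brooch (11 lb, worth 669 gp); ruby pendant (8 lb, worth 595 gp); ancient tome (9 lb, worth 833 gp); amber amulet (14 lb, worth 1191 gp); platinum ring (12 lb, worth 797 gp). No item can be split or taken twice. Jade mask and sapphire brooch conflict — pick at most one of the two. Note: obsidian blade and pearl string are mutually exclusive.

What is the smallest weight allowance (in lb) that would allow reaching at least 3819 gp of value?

Look for the lowest-weight combination reaching 3819.
ornate helm + crystal orb + ruby pendant + ancient tome + amber amulet reaches 3833 using 45 lb.
Any bundle with less than 45 lb falls short of 3819.

45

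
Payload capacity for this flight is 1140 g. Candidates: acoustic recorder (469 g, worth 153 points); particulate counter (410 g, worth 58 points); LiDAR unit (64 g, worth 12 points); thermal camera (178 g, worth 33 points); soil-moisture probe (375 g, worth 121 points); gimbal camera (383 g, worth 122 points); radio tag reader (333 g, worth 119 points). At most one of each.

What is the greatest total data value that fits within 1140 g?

362

The ratio heuristic lands on acoustic recorder + LiDAR unit + thermal camera + radio tag reader (317) but leaves 96 g idle.
Reworking the packing: soil-moisture probe + gimbal camera + radio tag reader uses 1091 g and improves the total to 362.
That's the maximum — no swap from here does better than 362.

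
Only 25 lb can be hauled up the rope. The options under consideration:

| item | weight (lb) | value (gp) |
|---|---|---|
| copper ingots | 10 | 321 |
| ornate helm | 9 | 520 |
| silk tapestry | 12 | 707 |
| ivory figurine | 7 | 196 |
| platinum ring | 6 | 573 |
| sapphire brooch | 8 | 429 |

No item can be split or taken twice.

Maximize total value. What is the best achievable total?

A density-first pass picks silk tapestry + ivory figurine + platinum ring — 1476 at 25 lb.
The 19 lb tied up in silk tapestry and ivory figurine is better spent on ornate helm + sapphire brooch — total rises to 1522 (23 lb).
Next best is silk tapestry + ivory figurine + platinum ring at 1476 (25 lb) — short by 46.

1522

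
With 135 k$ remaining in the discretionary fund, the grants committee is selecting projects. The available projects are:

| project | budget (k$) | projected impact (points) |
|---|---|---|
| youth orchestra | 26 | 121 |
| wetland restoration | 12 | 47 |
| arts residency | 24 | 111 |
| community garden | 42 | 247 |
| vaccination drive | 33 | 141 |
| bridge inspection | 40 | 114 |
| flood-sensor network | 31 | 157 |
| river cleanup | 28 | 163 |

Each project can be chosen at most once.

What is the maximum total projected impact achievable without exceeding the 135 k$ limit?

708

Filling by ratio: youth orchestra + community garden + flood-sensor network + river cleanup for 688, with 8 k$ left unused.
Dropping youth orchestra frees 26 k$; slotting in vaccination drive (33 k$) lifts the total to 708 at 134 k$.
Nothing else within 135 k$ beats 708.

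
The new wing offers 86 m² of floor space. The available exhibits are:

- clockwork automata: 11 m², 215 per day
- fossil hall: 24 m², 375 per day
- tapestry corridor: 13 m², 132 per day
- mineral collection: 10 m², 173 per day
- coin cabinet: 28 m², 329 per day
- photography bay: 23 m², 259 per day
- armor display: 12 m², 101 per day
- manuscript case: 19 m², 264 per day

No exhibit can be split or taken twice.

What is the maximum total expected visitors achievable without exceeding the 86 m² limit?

1224

Filling by ratio: clockwork automata + fossil hall + tapestry corridor + mineral collection + manuscript case for 1159, with 9 m² left unused.
The 19 m² tied up in manuscript case is better spent on coin cabinet — total rises to 1224 (86 m²).
Next best is clockwork automata + fossil hall + mineral collection + coin cabinet + armor display at 1193 (85 m²) — short by 31.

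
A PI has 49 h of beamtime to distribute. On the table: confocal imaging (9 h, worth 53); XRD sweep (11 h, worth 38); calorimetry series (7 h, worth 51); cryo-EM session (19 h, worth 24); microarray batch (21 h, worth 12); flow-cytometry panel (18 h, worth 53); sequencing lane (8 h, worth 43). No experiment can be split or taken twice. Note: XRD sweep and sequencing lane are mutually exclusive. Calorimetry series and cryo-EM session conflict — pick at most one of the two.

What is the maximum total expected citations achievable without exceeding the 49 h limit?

200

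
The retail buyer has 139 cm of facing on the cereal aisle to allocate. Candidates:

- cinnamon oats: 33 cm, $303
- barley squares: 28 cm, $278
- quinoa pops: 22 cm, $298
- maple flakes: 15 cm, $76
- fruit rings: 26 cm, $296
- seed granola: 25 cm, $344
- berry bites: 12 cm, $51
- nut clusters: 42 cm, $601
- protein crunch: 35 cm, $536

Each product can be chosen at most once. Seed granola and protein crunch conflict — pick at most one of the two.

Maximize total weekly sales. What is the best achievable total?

Taking quinoa pops + fruit rings + berry bites + nut clusters + protein crunch: 137 cm used, 1782 in weekly sales.
Runner-up barley squares + quinoa pops + berry bites + nut clusters + protein crunch tops out at 1764.

1782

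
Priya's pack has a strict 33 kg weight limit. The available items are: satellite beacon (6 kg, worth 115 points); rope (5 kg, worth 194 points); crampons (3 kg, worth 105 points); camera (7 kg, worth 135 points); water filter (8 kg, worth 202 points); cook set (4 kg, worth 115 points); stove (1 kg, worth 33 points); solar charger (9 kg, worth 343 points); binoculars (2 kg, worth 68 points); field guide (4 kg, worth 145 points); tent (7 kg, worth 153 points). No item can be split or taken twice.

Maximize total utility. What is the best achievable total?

Density check — rope 38.80, solar charger 38.11, field guide 36.25, crampons 35.00 are the best per kg.
A density-first pass picks rope + crampons + cook set + stove + solar charger + binoculars + field guide — 1003 at 28 kg.
Dropping stove and binoculars frees 3 kg; slotting in water filter (8 kg) lifts the total to 1104 at 33 kg.
Runner-up rope + water filter + cook set + stove + solar charger + binoculars + field guide tops out at 1100.

1104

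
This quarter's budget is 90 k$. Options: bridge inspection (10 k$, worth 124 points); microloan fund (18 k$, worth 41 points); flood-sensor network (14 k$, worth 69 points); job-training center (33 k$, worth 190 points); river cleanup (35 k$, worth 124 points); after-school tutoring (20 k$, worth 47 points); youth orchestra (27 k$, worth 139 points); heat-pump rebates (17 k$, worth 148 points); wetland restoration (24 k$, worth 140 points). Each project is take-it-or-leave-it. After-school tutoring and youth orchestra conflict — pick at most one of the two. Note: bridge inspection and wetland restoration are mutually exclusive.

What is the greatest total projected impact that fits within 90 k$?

Density check — bridge inspection 12.40, heat-pump rebates 8.71, wetland restoration 5.83, job-training center 5.76 are the best per k$.
Taking bridge inspection + job-training center + youth orchestra + heat-pump rebates: 87 k$ used, 601 in projected impact.

601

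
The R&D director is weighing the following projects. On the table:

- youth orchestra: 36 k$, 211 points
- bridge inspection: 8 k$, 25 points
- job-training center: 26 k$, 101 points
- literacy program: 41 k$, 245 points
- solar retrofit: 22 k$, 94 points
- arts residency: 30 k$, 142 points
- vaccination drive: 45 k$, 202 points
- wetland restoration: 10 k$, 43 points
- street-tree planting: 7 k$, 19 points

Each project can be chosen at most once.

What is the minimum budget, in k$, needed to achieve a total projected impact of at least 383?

71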